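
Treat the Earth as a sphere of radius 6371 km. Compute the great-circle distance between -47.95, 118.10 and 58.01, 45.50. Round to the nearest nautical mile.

Δλ = 45.50 − 118.10 = -72.60°.
Δφ = 58.01 − -47.95 = 105.96°.
a = sin²(Δφ/2) + cos φ₁ · cos φ₂ · sin²(Δλ/2) = 0.761844.
c = 2·atan2(√a, √(1−a)) = 2.12197 rad → d = 6371·c ≈ 13519.07 km ≈ 7299.71 nmi.

7300 nmi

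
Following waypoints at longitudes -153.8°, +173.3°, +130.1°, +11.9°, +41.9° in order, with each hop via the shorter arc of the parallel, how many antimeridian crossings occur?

1

Leg 1: -153.8° → +173.3°, shortest Δλ = -32.9° (west) — crosses 180°.
Leg 2: +173.3° → +130.1°, shortest Δλ = -43.2° (west) — does not cross 180°.
Leg 3: +130.1° → +11.9°, shortest Δλ = -118.2° (west) — does not cross 180°.
Leg 4: +11.9° → +41.9°, shortest Δλ = 30.0° (east) — does not cross 180°.
Total crossings: 1.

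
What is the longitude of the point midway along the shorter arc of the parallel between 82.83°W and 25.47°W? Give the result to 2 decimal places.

Signed shortest Δλ from -82.83° to -25.47° is +57.36°.
Midpoint longitude = -82.83° + (+57.36°)/2 = -82.83° + 28.68° = -54.15°.

54.15°W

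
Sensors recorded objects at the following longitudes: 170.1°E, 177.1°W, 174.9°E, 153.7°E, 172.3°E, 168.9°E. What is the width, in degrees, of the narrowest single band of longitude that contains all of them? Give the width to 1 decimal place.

29.2°

Sort the longitudes: -177.1°, +153.7°, +168.9°, +170.1°, +172.3°, +174.9°.
Eastward gaps between consecutive values (wrapping around): 330.8°, 15.2°, 1.2°, 2.2°, 2.6°, 8.0°.
Largest gap = 330.8° ⇒ minimal covering band is its complement: 360° − 330.8° = 29.2°.
Band runs from +153.7° eastward to -177.1°, crossing the antimeridian.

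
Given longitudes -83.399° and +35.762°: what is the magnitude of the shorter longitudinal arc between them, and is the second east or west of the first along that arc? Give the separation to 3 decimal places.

Raw difference: 35.762 − -83.399 = 119.161°.
Normalise into (−180°, 180°]: 119.161° stays 119.161°.
Positive ⇒ the second point lies to the east; separation 119.161°.

119.161° east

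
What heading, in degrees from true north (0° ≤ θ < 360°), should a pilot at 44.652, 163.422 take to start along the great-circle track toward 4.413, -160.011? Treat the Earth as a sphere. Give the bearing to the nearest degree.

131°

Δλ = -160.011 − 163.422 = -323.433°; wrapped into (−180°, 180°]: 36.567°.
θ = atan2( sin Δλ · cos φ₂ , cos φ₁ · sin φ₂ − sin φ₁ · cos φ₂ · cos Δλ )
  = atan2(0.59400, -0.50805) = 130.541° → normalised to [0°, 360°): 130.541°.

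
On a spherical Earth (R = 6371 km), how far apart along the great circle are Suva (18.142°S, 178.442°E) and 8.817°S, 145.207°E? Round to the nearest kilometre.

3733 km

Δλ = 145.207 − 178.442 = -33.235°.
Δφ = -8.817 − -18.142 = 9.325°.
a = sin²(Δφ/2) + cos φ₁ · cos φ₂ · sin²(Δλ/2) = 0.083408.
c = 2·atan2(√a, √(1−a)) = 0.58596 rad → d = 6371·c ≈ 3733.13 km.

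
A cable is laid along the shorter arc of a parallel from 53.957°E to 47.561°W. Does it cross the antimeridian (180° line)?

No

Signed shortest Δλ = ((-47.561 − 53.957 + 180) mod 360) − 180 = -101.518°.
Going west by 101.518° from +53.957° reaches -47.561° without touching 180°.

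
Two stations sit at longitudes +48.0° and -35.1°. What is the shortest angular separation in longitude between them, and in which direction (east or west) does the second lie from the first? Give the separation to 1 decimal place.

Raw difference: -35.1 − 48.0 = -83.1°.
Normalise into (−180°, 180°]: -83.1° stays -83.1°.
Negative ⇒ the second point lies to the west; separation 83.1°.

83.1° west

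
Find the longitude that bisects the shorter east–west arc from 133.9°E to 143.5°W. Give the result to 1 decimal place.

175.2°E

Signed shortest Δλ from +133.9° to -143.5° is +82.6°.
Midpoint longitude = +133.9° + (+82.6°)/2 = +133.9° + 41.3° = +175.2°.
(The naïve average (+133.9 + -143.5)/2 = -4.8° is on the wrong side of the globe.)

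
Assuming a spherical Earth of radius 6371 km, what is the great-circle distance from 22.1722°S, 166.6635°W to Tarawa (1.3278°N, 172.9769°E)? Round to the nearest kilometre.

3422 km

Δλ = 172.9769 − -166.6635 = 339.6404°; wrapped into (−180°, 180°]: -20.3596°.
Δφ = 1.3278 − -22.1722 = 23.5000°.
a = sin²(Δφ/2) + cos φ₁ · cos φ₂ · sin²(Δλ/2) = 0.070389.
c = 2·atan2(√a, √(1−a)) = 0.53705 rad → d = 6371·c ≈ 3421.53 km.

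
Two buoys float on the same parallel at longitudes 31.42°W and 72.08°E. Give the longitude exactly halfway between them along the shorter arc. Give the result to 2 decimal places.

20.33°E

Signed shortest Δλ from -31.42° to +72.08° is +103.50°.
Midpoint longitude = -31.42° + (+103.50°)/2 = -31.42° + 51.75° = +20.33°.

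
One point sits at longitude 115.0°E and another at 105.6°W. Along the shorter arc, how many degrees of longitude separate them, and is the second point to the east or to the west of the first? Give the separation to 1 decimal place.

139.4° east

Raw difference: -105.6 − 115.0 = -220.6°.
Normalise into (−180°, 180°]: -220.6° + 360° = 139.4°.
Positive ⇒ the second point lies to the east; separation 139.4°.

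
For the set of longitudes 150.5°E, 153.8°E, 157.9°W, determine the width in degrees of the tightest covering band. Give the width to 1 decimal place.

51.6°

Sort the longitudes: -157.9°, +150.5°, +153.8°.
Eastward gaps between consecutive values (wrapping around): 308.4°, 3.3°, 48.3°.
Largest gap = 308.4° ⇒ minimal covering band is its complement: 360° − 308.4° = 51.6°.
Band runs from +150.5° eastward to -157.9°, crossing the antimeridian.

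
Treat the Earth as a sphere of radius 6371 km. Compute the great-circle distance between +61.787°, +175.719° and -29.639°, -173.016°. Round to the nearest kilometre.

10217 km

Δλ = -173.016 − 175.719 = -348.735°; wrapped into (−180°, 180°]: 11.265°.
Δφ = -29.639 − 61.787 = -91.426°.
a = sin²(Δφ/2) + cos φ₁ · cos φ₂ · sin²(Δλ/2) = 0.516401.
c = 2·atan2(√a, √(1−a)) = 1.60360 rad → d = 6371·c ≈ 10216.56 km.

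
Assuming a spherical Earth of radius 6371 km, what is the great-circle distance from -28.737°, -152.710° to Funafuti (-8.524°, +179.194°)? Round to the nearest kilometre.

Δλ = 179.194 − -152.710 = 331.904°; wrapped into (−180°, 180°]: -28.096°.
Δφ = -8.524 − -28.737 = 20.213°.
a = sin²(Δφ/2) + cos φ₁ · cos φ₂ · sin²(Δλ/2) = 0.081885.
c = 2·atan2(√a, √(1−a)) = 0.58043 rad → d = 6371·c ≈ 3697.89 km.

3698 km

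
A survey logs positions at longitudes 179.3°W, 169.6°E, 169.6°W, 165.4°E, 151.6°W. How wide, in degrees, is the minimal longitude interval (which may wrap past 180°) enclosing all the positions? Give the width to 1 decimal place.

43.0°

Sort the longitudes: -179.3°, -169.6°, -151.6°, +165.4°, +169.6°.
Eastward gaps between consecutive values (wrapping around): 9.7°, 18.0°, 317.0°, 4.2°, 11.1°.
Largest gap = 317.0° ⇒ minimal covering band is its complement: 360° − 317.0° = 43.0°.
Band runs from +165.4° eastward to -151.6°, crossing the antimeridian.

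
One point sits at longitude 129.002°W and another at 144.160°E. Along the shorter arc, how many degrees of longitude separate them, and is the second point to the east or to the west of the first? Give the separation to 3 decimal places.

86.838° west

Raw difference: 144.160 − -129.002 = 273.162°.
Normalise into (−180°, 180°]: 273.162° − 360° = -86.838°.
Negative ⇒ the second point lies to the west; separation 86.838°.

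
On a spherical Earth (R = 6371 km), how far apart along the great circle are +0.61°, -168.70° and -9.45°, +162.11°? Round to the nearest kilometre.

3420 km

Δλ = 162.11 − -168.70 = 330.81°; wrapped into (−180°, 180°]: -29.19°.
Δφ = -9.45 − 0.61 = -10.06°.
a = sin²(Δφ/2) + cos φ₁ · cos φ₂ · sin²(Δλ/2) = 0.070318.
c = 2·atan2(√a, √(1−a)) = 0.53677 rad → d = 6371·c ≈ 3419.78 km.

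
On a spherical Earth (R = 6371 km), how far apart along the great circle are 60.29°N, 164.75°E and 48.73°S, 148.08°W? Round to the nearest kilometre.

12843 km

Δλ = -148.08 − 164.75 = -312.83°; wrapped into (−180°, 180°]: 47.17°.
Δφ = -48.73 − 60.29 = -109.02°.
a = sin²(Δφ/2) + cos φ₁ · cos φ₂ · sin²(Δλ/2) = 0.715283.
c = 2·atan2(√a, √(1−a)) = 2.01592 rad → d = 6371·c ≈ 12843.40 km.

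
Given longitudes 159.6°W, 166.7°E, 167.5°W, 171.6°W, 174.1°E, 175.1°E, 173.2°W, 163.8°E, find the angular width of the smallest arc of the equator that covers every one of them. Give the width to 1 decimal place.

Sort the longitudes: -173.2°, -171.6°, -167.5°, -159.6°, +163.8°, +166.7°, +174.1°, +175.1°.
Eastward gaps between consecutive values (wrapping around): 1.6°, 4.1°, 7.9°, 323.4°, 2.9°, 7.4°, 1.0°, 11.7°.
Largest gap = 323.4° ⇒ minimal covering band is its complement: 360° − 323.4° = 36.6°.
Band runs from +163.8° eastward to -159.6°, crossing the antimeridian.

36.6°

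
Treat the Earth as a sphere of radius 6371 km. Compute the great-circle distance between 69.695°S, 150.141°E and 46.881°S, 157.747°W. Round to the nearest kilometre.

Δλ = -157.747 − 150.141 = -307.888°; wrapped into (−180°, 180°]: 52.112°.
Δφ = -46.881 − -69.695 = 22.814°.
a = sin²(Δφ/2) + cos φ₁ · cos φ₂ · sin²(Δλ/2) = 0.084880.
c = 2·atan2(√a, √(1−a)) = 0.59126 rad → d = 6371·c ≈ 3766.90 km.

3767 km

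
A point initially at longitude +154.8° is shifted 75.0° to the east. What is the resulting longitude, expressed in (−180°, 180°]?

-130.2°

Start at +154.8°; shift +75.0° → +229.8°.
+229.8° lies outside (−180°, 180°]; subtract 360° → -130.2°.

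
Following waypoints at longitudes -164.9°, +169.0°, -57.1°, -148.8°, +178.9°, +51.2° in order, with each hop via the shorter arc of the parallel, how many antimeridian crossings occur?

3

Leg 1: -164.9° → +169.0°, shortest Δλ = -26.1° (west) — crosses 180°.
Leg 2: +169.0° → -57.1°, shortest Δλ = 133.9° (east) — crosses 180°.
Leg 3: -57.1° → -148.8°, shortest Δλ = -91.7° (west) — does not cross 180°.
Leg 4: -148.8° → +178.9°, shortest Δλ = -32.3° (west) — crosses 180°.
Leg 5: +178.9° → +51.2°, shortest Δλ = -127.7° (west) — does not cross 180°.
Total crossings: 3.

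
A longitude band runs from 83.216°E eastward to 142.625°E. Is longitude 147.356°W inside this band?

No

Band width going east from +83.216° to +142.625°: ((142.625 − 83.216) mod 360) = 59.409°.
Offset of -147.356° east of the west edge: ((-147.356 − 83.216) mod 360) = 129.428°.
129.428° > 59.409° ⇒ outside.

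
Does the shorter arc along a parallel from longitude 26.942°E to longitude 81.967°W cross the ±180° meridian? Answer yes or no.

No

Signed shortest Δλ = ((-81.967 − 26.942 + 180) mod 360) − 180 = -108.909°.
Going west by 108.909° from +26.942° reaches -81.967° without touching 180°.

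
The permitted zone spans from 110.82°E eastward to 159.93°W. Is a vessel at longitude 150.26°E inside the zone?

Yes

Band width going east from +110.82° to -159.93°: ((-159.93 − 110.82) mod 360) = 89.25°.
Offset of +150.26° east of the west edge: ((150.26 − 110.82) mod 360) = 39.44°.
39.44° ≤ 89.25° ⇒ inside.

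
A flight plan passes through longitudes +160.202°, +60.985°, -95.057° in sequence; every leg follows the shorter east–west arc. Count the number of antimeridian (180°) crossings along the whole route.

Leg 1: +160.202° → +60.985°, shortest Δλ = -99.217° (west) — does not cross 180°.
Leg 2: +60.985° → -95.057°, shortest Δλ = -156.042° (west) — does not cross 180°.
Total crossings: 0.

0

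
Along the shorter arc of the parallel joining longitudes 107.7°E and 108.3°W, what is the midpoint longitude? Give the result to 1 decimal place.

Signed shortest Δλ from +107.7° to -108.3° is +144.0°.
Midpoint longitude = +107.7° + (+144.0°)/2 = +107.7° + 72.0° = +179.7°.
(The naïve average (+107.7 + -108.3)/2 = -0.3° is on the wrong side of the globe.)

179.7°E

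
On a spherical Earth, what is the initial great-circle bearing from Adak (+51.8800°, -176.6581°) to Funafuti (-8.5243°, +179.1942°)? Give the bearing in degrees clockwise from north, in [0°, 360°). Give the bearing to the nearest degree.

185°

Δλ = 179.1942 − -176.6581 = 355.8523°; wrapped into (−180°, 180°]: -4.1477°.
θ = atan2( sin Δλ · cos φ₂ , cos φ₁ · sin φ₂ − sin φ₁ · cos φ₂ · cos Δλ )
  = atan2(-0.07153, -0.86749) = -175.286° → normalised to [0°, 360°): 184.714°.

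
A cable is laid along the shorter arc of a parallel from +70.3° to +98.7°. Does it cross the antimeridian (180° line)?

No

Signed shortest Δλ = ((98.7 − 70.3 + 180) mod 360) − 180 = 28.4°.
Going east by 28.4° from +70.3° reaches +98.7° without touching 180°.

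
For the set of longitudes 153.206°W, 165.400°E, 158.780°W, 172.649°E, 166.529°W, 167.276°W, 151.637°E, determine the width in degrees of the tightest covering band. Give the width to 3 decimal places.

Sort the longitudes: -167.276°, -166.529°, -158.780°, -153.206°, +151.637°, +165.400°, +172.649°.
Eastward gaps between consecutive values (wrapping around): 0.747°, 7.749°, 5.574°, 304.843°, 13.763°, 7.249°, 20.075°.
Largest gap = 304.843° ⇒ minimal covering band is its complement: 360° − 304.843° = 55.157°.
Band runs from +151.637° eastward to -153.206°, crossing the antimeridian.

55.157°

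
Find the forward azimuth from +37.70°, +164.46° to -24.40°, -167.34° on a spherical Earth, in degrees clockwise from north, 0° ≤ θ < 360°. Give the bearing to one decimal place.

Δλ = -167.34 − 164.46 = -331.80°; wrapped into (−180°, 180°]: 28.20°.
θ = atan2( sin Δλ · cos φ₂ , cos φ₁ · sin φ₂ − sin φ₁ · cos φ₂ · cos Δλ )
  = atan2(0.43034, -0.81766) = 152.242° → normalised to [0°, 360°): 152.242°.

152.2°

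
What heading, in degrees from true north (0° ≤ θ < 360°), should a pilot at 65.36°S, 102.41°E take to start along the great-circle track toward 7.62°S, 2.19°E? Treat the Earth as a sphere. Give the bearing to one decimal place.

257.6°

Δλ = 2.19 − 102.41 = -100.22°.
θ = atan2( sin Δλ · cos φ₂ , cos φ₁ · sin φ₂ − sin φ₁ · cos φ₂ · cos Δλ )
  = atan2(-0.97544, -0.21513) = -102.437° → normalised to [0°, 360°): 257.563°.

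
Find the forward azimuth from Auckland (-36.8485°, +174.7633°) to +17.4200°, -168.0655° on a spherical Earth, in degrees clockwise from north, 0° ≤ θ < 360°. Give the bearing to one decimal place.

19.7°

Δλ = -168.0655 − 174.7633 = -342.8288°; wrapped into (−180°, 180°]: 17.1712°.
θ = atan2( sin Δλ · cos φ₂ , cos φ₁ · sin φ₂ − sin φ₁ · cos φ₂ · cos Δλ )
  = atan2(0.28169, 0.78626) = 19.711° → normalised to [0°, 360°): 19.711°.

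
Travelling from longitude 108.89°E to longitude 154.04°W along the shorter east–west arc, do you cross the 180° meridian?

Naïve |-154.04 − 108.89| = 262.93° > 180°, so the shorter arc goes the other way round — across 180°.
Signed shortest Δλ = ((-154.04 − 108.89 + 180) mod 360) − 180 = 97.07°.
Going east by 97.07° from +108.89° passes through 180° before reaching -154.04°.

Yes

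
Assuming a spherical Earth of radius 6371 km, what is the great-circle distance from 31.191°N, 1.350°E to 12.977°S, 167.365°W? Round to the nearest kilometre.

17684 km

Δλ = -167.365 − 1.350 = -168.715°.
Δφ = -12.977 − 31.191 = -44.168°.
a = sin²(Δφ/2) + cos φ₁ · cos φ₂ · sin²(Δλ/2) = 0.966889.
c = 2·atan2(√a, √(1−a)) = 2.77563 rad → d = 6371·c ≈ 17683.52 km.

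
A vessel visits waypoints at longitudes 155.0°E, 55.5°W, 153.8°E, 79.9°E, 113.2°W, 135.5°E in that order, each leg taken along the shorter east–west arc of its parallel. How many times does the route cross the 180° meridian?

4

Leg 1: +155.0° → -55.5°, shortest Δλ = 149.5° (east) — crosses 180°.
Leg 2: -55.5° → +153.8°, shortest Δλ = -150.7° (west) — crosses 180°.
Leg 3: +153.8° → +79.9°, shortest Δλ = -73.9° (west) — does not cross 180°.
Leg 4: +79.9° → -113.2°, shortest Δλ = 166.9° (east) — crosses 180°.
Leg 5: -113.2° → +135.5°, shortest Δλ = -111.3° (west) — crosses 180°.
Total crossings: 4.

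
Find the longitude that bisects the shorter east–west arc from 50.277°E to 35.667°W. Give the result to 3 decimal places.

7.305°E

Signed shortest Δλ from +50.277° to -35.667° is -85.944°.
Midpoint longitude = +50.277° + (-85.944°)/2 = +50.277° − 42.972° = +7.305°.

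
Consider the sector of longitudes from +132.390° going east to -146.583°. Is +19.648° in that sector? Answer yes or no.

Band width going east from +132.390° to -146.583°: ((-146.583 − 132.390) mod 360) = 81.027°.
Offset of +19.648° east of the west edge: ((19.648 − 132.390) mod 360) = 247.258°.
247.258° > 81.027° ⇒ outside.

No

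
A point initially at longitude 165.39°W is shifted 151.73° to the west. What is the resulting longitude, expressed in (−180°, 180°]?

42.88°E

Start at -165.39°; shift −151.73° → -317.12°.
-317.12° lies outside (−180°, 180°]; add 360° → +42.88°.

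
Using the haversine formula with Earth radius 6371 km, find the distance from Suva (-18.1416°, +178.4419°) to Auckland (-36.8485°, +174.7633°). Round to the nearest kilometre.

Δλ = 174.7633 − 178.4419 = -3.6786°.
Δφ = -36.8485 − -18.1416 = -18.7069°.
a = sin²(Δφ/2) + cos φ₁ · cos φ₂ · sin²(Δλ/2) = 0.027198.
c = 2·atan2(√a, √(1−a)) = 0.33135 rad → d = 6371·c ≈ 2111.01 km.

2111 km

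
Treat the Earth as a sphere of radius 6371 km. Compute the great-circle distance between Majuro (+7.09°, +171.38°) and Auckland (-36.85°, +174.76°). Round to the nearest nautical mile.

Δλ = 174.76 − 171.38 = 3.38°.
Δφ = -36.85 − 7.09 = -43.94°.
a = sin²(Δφ/2) + cos φ₁ · cos φ₂ · sin²(Δλ/2) = 0.140657.
c = 2·atan2(√a, √(1−a)) = 0.76889 rad → d = 6371·c ≈ 4898.57 km ≈ 2645.02 nmi.

2645 nmi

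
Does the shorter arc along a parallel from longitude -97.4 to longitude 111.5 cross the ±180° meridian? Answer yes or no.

Naïve |111.5 − -97.4| = 208.9° > 180°, so the shorter arc goes the other way round — across 180°.
Signed shortest Δλ = ((111.5 − -97.4 + 180) mod 360) − 180 = -151.1°.
Going west by 151.1° from -97.4° passes through 180° before reaching +111.5°.

Yes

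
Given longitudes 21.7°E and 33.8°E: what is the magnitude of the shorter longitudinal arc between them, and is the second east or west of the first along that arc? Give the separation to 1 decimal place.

Raw difference: 33.8 − 21.7 = 12.1°.
Normalise into (−180°, 180°]: 12.1° stays 12.1°.
Positive ⇒ the second point lies to the east; separation 12.1°.

12.1° east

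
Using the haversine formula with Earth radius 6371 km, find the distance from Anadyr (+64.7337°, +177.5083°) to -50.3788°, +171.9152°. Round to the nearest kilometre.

12809 km

Δλ = 171.9152 − 177.5083 = -5.5931°.
Δφ = -50.3788 − 64.7337 = -115.1125°.
a = sin²(Δφ/2) + cos φ₁ · cos φ₂ · sin²(Δλ/2) = 0.712846.
c = 2·atan2(√a, √(1−a)) = 2.01052 rad → d = 6371·c ≈ 12809.05 km.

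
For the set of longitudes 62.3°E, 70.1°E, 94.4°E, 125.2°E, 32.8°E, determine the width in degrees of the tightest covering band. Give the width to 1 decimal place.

92.4°

Sort the longitudes: +32.8°, +62.3°, +70.1°, +94.4°, +125.2°.
Eastward gaps between consecutive values (wrapping around): 29.5°, 7.8°, 24.3°, 30.8°, 267.6°.
Largest gap = 267.6° ⇒ minimal covering band is its complement: 360° − 267.6° = 92.4°.
Band runs from +32.8° eastward to +125.2°.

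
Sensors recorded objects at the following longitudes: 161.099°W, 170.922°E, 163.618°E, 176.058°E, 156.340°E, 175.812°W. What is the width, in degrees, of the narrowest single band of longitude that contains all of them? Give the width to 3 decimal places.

Sort the longitudes: -175.812°, -161.099°, +156.340°, +163.618°, +170.922°, +176.058°.
Eastward gaps between consecutive values (wrapping around): 14.713°, 317.439°, 7.278°, 7.304°, 5.136°, 8.130°.
Largest gap = 317.439° ⇒ minimal covering band is its complement: 360° − 317.439° = 42.561°.
Band runs from +156.340° eastward to -161.099°, crossing the antimeridian.

42.561°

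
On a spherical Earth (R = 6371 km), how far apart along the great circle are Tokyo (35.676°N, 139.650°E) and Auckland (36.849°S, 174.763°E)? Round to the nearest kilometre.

8842 km

Δλ = 174.763 − 139.650 = 35.113°.
Δφ = -36.849 − 35.676 = -72.525°.
a = sin²(Δφ/2) + cos φ₁ · cos φ₂ · sin²(Δλ/2) = 0.409003.
c = 2·atan2(√a, √(1−a)) = 1.38778 rad → d = 6371·c ≈ 8841.56 km.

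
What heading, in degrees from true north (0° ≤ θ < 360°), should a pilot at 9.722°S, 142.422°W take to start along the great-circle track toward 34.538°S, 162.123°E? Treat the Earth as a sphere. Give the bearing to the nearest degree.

Δλ = 162.123 − -142.422 = 304.545°; wrapped into (−180°, 180°]: -55.455°.
θ = atan2( sin Δλ · cos φ₂ , cos φ₁ · sin φ₂ − sin φ₁ · cos φ₂ · cos Δλ )
  = atan2(-0.67851, -0.47993) = -125.273° → normalised to [0°, 360°): 234.727°.

235°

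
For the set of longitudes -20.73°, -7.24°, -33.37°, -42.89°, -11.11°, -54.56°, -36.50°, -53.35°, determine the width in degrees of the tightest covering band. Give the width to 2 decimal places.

47.32°

Sort the longitudes: -54.56°, -53.35°, -42.89°, -36.50°, -33.37°, -20.73°, -11.11°, -7.24°.
Eastward gaps between consecutive values (wrapping around): 1.21°, 10.46°, 6.39°, 3.13°, 12.64°, 9.62°, 3.87°, 312.68°.
Largest gap = 312.68° ⇒ minimal covering band is its complement: 360° − 312.68° = 47.32°.
Band runs from -54.56° eastward to -7.24°.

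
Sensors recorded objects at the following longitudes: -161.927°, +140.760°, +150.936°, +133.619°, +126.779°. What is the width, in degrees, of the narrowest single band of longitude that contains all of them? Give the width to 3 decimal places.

71.294°

Sort the longitudes: -161.927°, +126.779°, +133.619°, +140.760°, +150.936°.
Eastward gaps between consecutive values (wrapping around): 288.706°, 6.840°, 7.141°, 10.176°, 47.137°.
Largest gap = 288.706° ⇒ minimal covering band is its complement: 360° − 288.706° = 71.294°.
Band runs from +126.779° eastward to -161.927°, crossing the antimeridian.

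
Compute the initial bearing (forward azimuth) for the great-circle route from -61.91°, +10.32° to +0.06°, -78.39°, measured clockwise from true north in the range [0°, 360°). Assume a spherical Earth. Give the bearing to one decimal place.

271.2°

Δλ = -78.39 − 10.32 = -88.71°.
θ = atan2( sin Δλ · cos φ₂ , cos φ₁ · sin φ₂ − sin φ₁ · cos φ₂ · cos Δλ )
  = atan2(-0.99975, 0.02035) = -88.834° → normalised to [0°, 360°): 271.166°.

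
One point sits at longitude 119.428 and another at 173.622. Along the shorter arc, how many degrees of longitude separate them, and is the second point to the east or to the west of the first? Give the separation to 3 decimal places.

Raw difference: 173.622 − 119.428 = 54.194°.
Normalise into (−180°, 180°]: 54.194° stays 54.194°.
Positive ⇒ the second point lies to the east; separation 54.194°.

54.194° east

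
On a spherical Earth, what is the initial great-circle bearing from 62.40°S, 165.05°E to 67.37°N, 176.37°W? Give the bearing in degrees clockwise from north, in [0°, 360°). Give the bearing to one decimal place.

Δλ = -176.37 − 165.05 = -341.42°; wrapped into (−180°, 180°]: 18.58°.
θ = atan2( sin Δλ · cos φ₂ , cos φ₁ · sin φ₂ − sin φ₁ · cos φ₂ · cos Δλ )
  = atan2(0.12260, 0.75085) = 9.274° → normalised to [0°, 360°): 9.274°.

9.3°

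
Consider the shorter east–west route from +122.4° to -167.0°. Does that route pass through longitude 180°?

Naïve |-167.0 − 122.4| = 289.4° > 180°, so the shorter arc goes the other way round — across 180°.
Signed shortest Δλ = ((-167.0 − 122.4 + 180) mod 360) − 180 = 70.6°.
Going east by 70.6° from +122.4° passes through 180° before reaching -167.0°.

Yes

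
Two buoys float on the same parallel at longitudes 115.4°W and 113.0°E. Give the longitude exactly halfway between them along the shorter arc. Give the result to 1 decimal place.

Signed shortest Δλ from -115.4° to +113.0° is -131.6°.
Midpoint longitude = -115.4° + (-131.6°)/2 = -115.4° − 65.8° = -181.2°.
Normalise into (−180°, 180°]: +178.8°.
(The naïve average (-115.4 + +113.0)/2 = -1.2° is on the wrong side of the globe.)

178.8°E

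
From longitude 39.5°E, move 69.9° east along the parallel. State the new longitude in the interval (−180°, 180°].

Start at +39.5°; shift +69.9° → +109.4°.
+109.4° already lies in (−180°, 180°].

109.4°E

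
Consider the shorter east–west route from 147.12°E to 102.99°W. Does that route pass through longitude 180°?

Yes

Naïve |-102.99 − 147.12| = 250.11° > 180°, so the shorter arc goes the other way round — across 180°.
Signed shortest Δλ = ((-102.99 − 147.12 + 180) mod 360) − 180 = 109.89°.
Going east by 109.89° from +147.12° passes through 180° before reaching -102.99°.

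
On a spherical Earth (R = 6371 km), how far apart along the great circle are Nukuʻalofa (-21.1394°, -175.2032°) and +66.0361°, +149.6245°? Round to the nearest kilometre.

10134 km

Δλ = 149.6245 − -175.2032 = 324.8277°; wrapped into (−180°, 180°]: -35.1723°.
Δφ = 66.0361 − -21.1394 = 87.1755°.
a = sin²(Δφ/2) + cos φ₁ · cos φ₂ · sin²(Δλ/2) = 0.509944.
c = 2·atan2(√a, √(1−a)) = 1.59069 rad → d = 6371·c ≈ 10134.26 km.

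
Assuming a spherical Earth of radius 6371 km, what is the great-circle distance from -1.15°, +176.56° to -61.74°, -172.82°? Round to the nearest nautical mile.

Δλ = -172.82 − 176.56 = -349.38°; wrapped into (−180°, 180°]: 10.62°.
Δφ = -61.74 − -1.15 = -60.59°.
a = sin²(Δφ/2) + cos φ₁ · cos φ₂ · sin²(Δλ/2) = 0.258526.
c = 2·atan2(√a, √(1−a)) = 1.06678 rad → d = 6371·c ≈ 6796.45 km ≈ 3669.79 nmi.

3670 nmi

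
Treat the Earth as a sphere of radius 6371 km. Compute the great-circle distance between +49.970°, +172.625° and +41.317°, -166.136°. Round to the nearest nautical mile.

Δλ = -166.136 − 172.625 = -338.761°; wrapped into (−180°, 180°]: 21.239°.
Δφ = 41.317 − 49.970 = -8.653°.
a = sin²(Δφ/2) + cos φ₁ · cos φ₂ · sin²(Δλ/2) = 0.022097.
c = 2·atan2(√a, √(1−a)) = 0.29841 rad → d = 6371·c ≈ 1901.16 km ≈ 1026.54 nmi.

1027 nmi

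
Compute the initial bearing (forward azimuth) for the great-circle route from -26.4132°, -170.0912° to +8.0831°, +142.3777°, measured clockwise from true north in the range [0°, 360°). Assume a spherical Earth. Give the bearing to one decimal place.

300.1°

Δλ = 142.3777 − -170.0912 = 312.4689°; wrapped into (−180°, 180°]: -47.5311°.
θ = atan2( sin Δλ · cos φ₂ , cos φ₁ · sin φ₂ − sin φ₁ · cos φ₂ · cos Δλ )
  = atan2(-0.73032, 0.42330) = -59.903° → normalised to [0°, 360°): 300.097°.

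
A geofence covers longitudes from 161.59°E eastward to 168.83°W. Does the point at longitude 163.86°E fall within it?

Band width going east from +161.59° to -168.83°: ((-168.83 − 161.59) mod 360) = 29.58°.
Offset of +163.86° east of the west edge: ((163.86 − 161.59) mod 360) = 2.27°.
2.27° ≤ 29.58° ⇒ inside.

Yes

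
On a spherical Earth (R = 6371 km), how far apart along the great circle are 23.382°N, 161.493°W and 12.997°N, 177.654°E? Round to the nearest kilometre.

2483 km

Δλ = 177.654 − -161.493 = 339.147°; wrapped into (−180°, 180°]: -20.853°.
Δφ = 12.997 − 23.382 = -10.385°.
a = sin²(Δφ/2) + cos φ₁ · cos φ₂ · sin²(Δλ/2) = 0.037483.
c = 2·atan2(√a, √(1−a)) = 0.38967 rad → d = 6371·c ≈ 2482.58 km.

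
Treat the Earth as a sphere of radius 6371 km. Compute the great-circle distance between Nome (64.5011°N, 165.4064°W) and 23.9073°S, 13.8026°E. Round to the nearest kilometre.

Δλ = 13.8026 − -165.4064 = 179.2090°.
Δφ = -23.9073 − 64.5011 = -88.4084°.
a = sin²(Δφ/2) + cos φ₁ · cos φ₂ · sin²(Δλ/2) = 0.879652.
c = 2·atan2(√a, √(1−a)) = 2.43304 rad → d = 6371·c ≈ 15500.89 km.

15501 km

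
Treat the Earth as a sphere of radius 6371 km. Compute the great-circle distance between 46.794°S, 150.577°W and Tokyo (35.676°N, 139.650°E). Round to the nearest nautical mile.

Δλ = 139.650 − -150.577 = 290.227°; wrapped into (−180°, 180°]: -69.773°.
Δφ = 35.676 − -46.794 = 82.470°.
a = sin²(Δφ/2) + cos φ₁ · cos φ₂ · sin²(Δλ/2) = 0.616407.
c = 2·atan2(√a, √(1−a)) = 1.80577 rad → d = 6371·c ≈ 11504.54 km ≈ 6211.95 nmi.

6212 nmi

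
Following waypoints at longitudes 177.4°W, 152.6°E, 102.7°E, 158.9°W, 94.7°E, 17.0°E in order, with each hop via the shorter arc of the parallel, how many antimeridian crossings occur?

3

Leg 1: -177.4° → +152.6°, shortest Δλ = -30.0° (west) — crosses 180°.
Leg 2: +152.6° → +102.7°, shortest Δλ = -49.9° (west) — does not cross 180°.
Leg 3: +102.7° → -158.9°, shortest Δλ = 98.4° (east) — crosses 180°.
Leg 4: -158.9° → +94.7°, shortest Δλ = -106.4° (west) — crosses 180°.
Leg 5: +94.7° → +17.0°, shortest Δλ = -77.7° (west) — does not cross 180°.
Total crossings: 3.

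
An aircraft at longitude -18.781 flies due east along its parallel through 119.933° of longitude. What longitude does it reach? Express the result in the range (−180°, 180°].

+101.152°

Start at -18.781°; shift +119.933° → +101.152°.
+101.152° already lies in (−180°, 180°].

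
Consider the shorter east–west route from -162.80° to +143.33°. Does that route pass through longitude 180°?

Naïve |143.33 − -162.80| = 306.13° > 180°, so the shorter arc goes the other way round — across 180°.
Signed shortest Δλ = ((143.33 − -162.80 + 180) mod 360) − 180 = -53.87°.
Going west by 53.87° from -162.80° passes through 180° before reaching +143.33°.

Yes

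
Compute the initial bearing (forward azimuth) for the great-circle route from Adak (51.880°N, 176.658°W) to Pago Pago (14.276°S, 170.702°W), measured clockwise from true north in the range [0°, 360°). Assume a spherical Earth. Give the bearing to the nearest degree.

174°

Δλ = -170.702 − -176.658 = 5.956°.
θ = atan2( sin Δλ · cos φ₂ , cos φ₁ · sin φ₂ − sin φ₁ · cos φ₂ · cos Δλ )
  = atan2(0.10056, -0.91053) = 173.698° → normalised to [0°, 360°): 173.698°.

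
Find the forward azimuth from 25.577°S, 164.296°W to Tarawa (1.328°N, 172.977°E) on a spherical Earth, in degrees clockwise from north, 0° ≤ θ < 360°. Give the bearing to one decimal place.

Δλ = 172.977 − -164.296 = 337.273°; wrapped into (−180°, 180°]: -22.727°.
θ = atan2( sin Δλ · cos φ₂ , cos φ₁ · sin φ₂ − sin φ₁ · cos φ₂ · cos Δλ )
  = atan2(-0.38624, 0.41900) = -42.670° → normalised to [0°, 360°): 317.330°.

317.3°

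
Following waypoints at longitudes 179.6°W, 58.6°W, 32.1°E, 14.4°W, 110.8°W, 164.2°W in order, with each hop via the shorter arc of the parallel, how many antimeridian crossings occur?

0

Leg 1: -179.6° → -58.6°, shortest Δλ = 121.0° (east) — does not cross 180°.
Leg 2: -58.6° → +32.1°, shortest Δλ = 90.7° (east) — does not cross 180°.
Leg 3: +32.1° → -14.4°, shortest Δλ = -46.5° (west) — does not cross 180°.
Leg 4: -14.4° → -110.8°, shortest Δλ = -96.4° (west) — does not cross 180°.
Leg 5: -110.8° → -164.2°, shortest Δλ = -53.4° (west) — does not cross 180°.
Total crossings: 0.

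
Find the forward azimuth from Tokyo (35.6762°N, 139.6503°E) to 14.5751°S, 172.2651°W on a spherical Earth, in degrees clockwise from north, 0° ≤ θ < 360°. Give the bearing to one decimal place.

Δλ = -172.2651 − 139.6503 = -311.9154°; wrapped into (−180°, 180°]: 48.0846°.
θ = atan2( sin Δλ · cos φ₂ , cos φ₁ · sin φ₂ − sin φ₁ · cos φ₂ · cos Δλ )
  = atan2(0.72018, -0.58148) = 128.918° → normalised to [0°, 360°): 128.918°.

128.9°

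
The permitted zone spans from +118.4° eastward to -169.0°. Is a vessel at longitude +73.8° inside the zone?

Band width going east from +118.4° to -169.0°: ((-169.0 − 118.4) mod 360) = 72.6°.
Offset of +73.8° east of the west edge: ((73.8 − 118.4) mod 360) = 315.4°.
315.4° > 72.6° ⇒ outside.

No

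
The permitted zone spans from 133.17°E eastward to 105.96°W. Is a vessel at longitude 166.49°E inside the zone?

Band width going east from +133.17° to -105.96°: ((-105.96 − 133.17) mod 360) = 120.87°.
Offset of +166.49° east of the west edge: ((166.49 − 133.17) mod 360) = 33.32°.
33.32° ≤ 120.87° ⇒ inside.

Yes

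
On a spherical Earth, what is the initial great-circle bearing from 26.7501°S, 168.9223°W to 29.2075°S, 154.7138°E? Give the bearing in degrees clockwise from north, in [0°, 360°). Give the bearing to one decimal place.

257.0°

Δλ = 154.7138 − -168.9223 = 323.6361°; wrapped into (−180°, 180°]: -36.3639°.
θ = atan2( sin Δλ · cos φ₂ , cos φ₁ · sin φ₂ − sin φ₁ · cos φ₂ · cos Δλ )
  = atan2(-0.51753, -0.11938) = -102.990° → normalised to [0°, 360°): 257.010°.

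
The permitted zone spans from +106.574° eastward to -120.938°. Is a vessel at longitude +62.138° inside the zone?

Band width going east from +106.574° to -120.938°: ((-120.938 − 106.574) mod 360) = 132.488°.
Offset of +62.138° east of the west edge: ((62.138 − 106.574) mod 360) = 315.564°.
315.564° > 132.488° ⇒ outside.

No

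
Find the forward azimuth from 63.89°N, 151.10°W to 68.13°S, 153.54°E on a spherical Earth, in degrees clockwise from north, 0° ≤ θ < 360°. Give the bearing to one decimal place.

207.1°

Δλ = 153.54 − -151.10 = 304.64°; wrapped into (−180°, 180°]: -55.36°.
θ = atan2( sin Δλ · cos φ₂ , cos φ₁ · sin φ₂ − sin φ₁ · cos φ₂ · cos Δλ )
  = atan2(-0.30647, -0.59855) = -152.887° → normalised to [0°, 360°): 207.113°.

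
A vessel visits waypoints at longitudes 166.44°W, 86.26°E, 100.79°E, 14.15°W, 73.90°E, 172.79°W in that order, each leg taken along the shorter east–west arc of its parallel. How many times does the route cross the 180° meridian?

2

Leg 1: -166.44° → +86.26°, shortest Δλ = -107.3° (west) — crosses 180°.
Leg 2: +86.26° → +100.79°, shortest Δλ = 14.53° (east) — does not cross 180°.
Leg 3: +100.79° → -14.15°, shortest Δλ = -114.94° (west) — does not cross 180°.
Leg 4: -14.15° → +73.90°, shortest Δλ = 88.05° (east) — does not cross 180°.
Leg 5: +73.90° → -172.79°, shortest Δλ = 113.31° (east) — crosses 180°.
Total crossings: 2.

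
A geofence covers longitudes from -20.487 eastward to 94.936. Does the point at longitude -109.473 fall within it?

Band width going east from -20.487° to +94.936°: ((94.936 − -20.487) mod 360) = 115.423°.
Offset of -109.473° east of the west edge: ((-109.473 − -20.487) mod 360) = 271.014°.
271.014° > 115.423° ⇒ outside.

No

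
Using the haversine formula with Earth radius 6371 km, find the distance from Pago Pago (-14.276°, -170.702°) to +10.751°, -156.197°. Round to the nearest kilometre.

3210 km

Δλ = -156.197 − -170.702 = 14.505°.
Δφ = 10.751 − -14.276 = 25.027°.
a = sin²(Δφ/2) + cos φ₁ · cos φ₂ · sin²(Δλ/2) = 0.062120.
c = 2·atan2(√a, √(1−a)) = 0.50379 rad → d = 6371·c ≈ 3209.63 km.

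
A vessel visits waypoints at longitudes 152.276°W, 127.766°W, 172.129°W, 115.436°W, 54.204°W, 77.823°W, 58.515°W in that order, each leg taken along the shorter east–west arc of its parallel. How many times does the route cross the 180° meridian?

Leg 1: -152.276° → -127.766°, shortest Δλ = 24.51° (east) — does not cross 180°.
Leg 2: -127.766° → -172.129°, shortest Δλ = -44.363° (west) — does not cross 180°.
Leg 3: -172.129° → -115.436°, shortest Δλ = 56.693° (east) — does not cross 180°.
Leg 4: -115.436° → -54.204°, shortest Δλ = 61.232° (east) — does not cross 180°.
Leg 5: -54.204° → -77.823°, shortest Δλ = -23.619° (west) — does not cross 180°.
Leg 6: -77.823° → -58.515°, shortest Δλ = 19.308° (east) — does not cross 180°.
Total crossings: 0.

0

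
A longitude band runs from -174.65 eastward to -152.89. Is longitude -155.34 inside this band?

Yes

Band width going east from -174.65° to -152.89°: ((-152.89 − -174.65) mod 360) = 21.76°.
Offset of -155.34° east of the west edge: ((-155.34 − -174.65) mod 360) = 19.31°.
19.31° ≤ 21.76° ⇒ inside.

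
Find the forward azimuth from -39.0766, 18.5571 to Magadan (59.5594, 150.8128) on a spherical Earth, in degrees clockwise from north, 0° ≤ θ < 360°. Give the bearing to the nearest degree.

40°

Δλ = 150.8128 − 18.5571 = 132.2557°.
θ = atan2( sin Δλ · cos φ₂ , cos φ₁ · sin φ₂ − sin φ₁ · cos φ₂ · cos Δλ )
  = atan2(0.37499, 0.45454) = 39.523° → normalised to [0°, 360°): 39.523°.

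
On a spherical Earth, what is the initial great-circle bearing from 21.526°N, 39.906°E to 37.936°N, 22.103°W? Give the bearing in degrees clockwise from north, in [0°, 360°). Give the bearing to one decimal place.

Δλ = -22.103 − 39.906 = -62.009°.
θ = atan2( sin Δλ · cos φ₂ , cos φ₁ · sin φ₂ − sin φ₁ · cos φ₂ · cos Δλ )
  = atan2(-0.69644, 0.43608) = -57.947° → normalised to [0°, 360°): 302.053°.

302.1°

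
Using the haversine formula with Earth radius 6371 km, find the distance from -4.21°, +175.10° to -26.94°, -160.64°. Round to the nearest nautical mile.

Δλ = -160.64 − 175.10 = -335.74°; wrapped into (−180°, 180°]: 24.26°.
Δφ = -26.94 − -4.21 = -22.73°.
a = sin²(Δφ/2) + cos φ₁ · cos φ₂ · sin²(Δλ/2) = 0.078089.
c = 2·atan2(√a, √(1−a)) = 0.56643 rad → d = 6371·c ≈ 3608.73 km ≈ 1948.56 nmi.

1949 nmi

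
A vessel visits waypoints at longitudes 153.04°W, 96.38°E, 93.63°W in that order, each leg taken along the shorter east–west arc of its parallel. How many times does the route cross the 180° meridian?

Leg 1: -153.04° → +96.38°, shortest Δλ = -110.58° (west) — crosses 180°.
Leg 2: +96.38° → -93.63°, shortest Δλ = 169.99° (east) — crosses 180°.
Total crossings: 2.

2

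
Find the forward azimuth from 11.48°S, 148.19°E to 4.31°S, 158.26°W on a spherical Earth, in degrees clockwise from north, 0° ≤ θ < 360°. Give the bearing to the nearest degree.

Δλ = -158.26 − 148.19 = -306.45°; wrapped into (−180°, 180°]: 53.55°.
θ = atan2( sin Δλ · cos φ₂ , cos φ₁ · sin φ₂ − sin φ₁ · cos φ₂ · cos Δλ )
  = atan2(0.80210, 0.04426) = 86.841° → normalised to [0°, 360°): 86.841°.

87°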